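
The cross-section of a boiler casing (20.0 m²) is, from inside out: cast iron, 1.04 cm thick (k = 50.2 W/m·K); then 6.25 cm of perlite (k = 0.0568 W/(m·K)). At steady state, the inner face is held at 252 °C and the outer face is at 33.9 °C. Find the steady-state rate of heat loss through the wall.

Treat each layer as a resistance in series:
  R_cast iron = L/(kA) = 0.0104/(50.2·20.0) = 1.036×10^-5 K/W
  R_perlite = L/(kA) = 0.0625/(0.0568·20.0) = 0.05502 K/W
ΣR = 1.036×10^-5 + 0.05502 = 0.05503 K/W
Q = ΔT/ΣR = (252 °C − 33.9 °C)/0.05503 = 3960 W

Q = 3960 W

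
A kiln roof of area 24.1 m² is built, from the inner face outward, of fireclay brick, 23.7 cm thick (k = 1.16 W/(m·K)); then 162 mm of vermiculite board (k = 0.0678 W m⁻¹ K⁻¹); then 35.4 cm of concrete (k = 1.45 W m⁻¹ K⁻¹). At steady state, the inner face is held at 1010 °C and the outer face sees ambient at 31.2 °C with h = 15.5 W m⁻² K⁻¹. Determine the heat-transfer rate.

Q = 8130 W

Series thermal resistances, inner to outer:
  R_fireclay brick = L/(kA) = 0.237/(1.16·24.1) = 0.008478 K/W
  R_vermiculite board = L/(kA) = 0.162/(0.0678·24.1) = 0.09914 K/W
  R_concrete = L/(kA) = 0.354/(1.45·24.1) = 0.01013 K/W
  R_conv,out = 1/(hA) = 1/(15.5·24.1) = 0.002677 K/W
ΣR = 0.008478 + 0.09914 + 0.01013 + 0.002677 = 0.1204 K/W
Q = ΔT/ΣR = (1010 °C − 31.2 °C)/0.1204 = 8130 W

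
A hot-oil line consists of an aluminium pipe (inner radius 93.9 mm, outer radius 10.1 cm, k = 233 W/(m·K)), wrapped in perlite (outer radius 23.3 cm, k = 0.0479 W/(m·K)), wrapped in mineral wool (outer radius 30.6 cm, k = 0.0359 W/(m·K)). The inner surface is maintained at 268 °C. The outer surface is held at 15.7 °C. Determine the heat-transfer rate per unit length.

Resistance network (inner→outer):
  R'_aluminium = ln(0.101/0.0939)/(2πk) = 0.07289/(2π·233) = 4.979×10^-5 m·K/W
  R'_perlite = ln(0.233/0.101)/(2πk) = 0.8359/(2π·0.0479) = 2.777 m·K/W
  R'_mineral wool = ln(0.306/0.233)/(2πk) = 0.2725/(2π·0.0359) = 1.208 m·K/W
ΣR = 4.979×10^-5 + 2.777 + 1.208 = 3.985 m·K/W
Q' = ΔT/ΣR = (268 °C − 15.7 °C)/3.985 = 63.3 W/m

Q' = 63.3 W/m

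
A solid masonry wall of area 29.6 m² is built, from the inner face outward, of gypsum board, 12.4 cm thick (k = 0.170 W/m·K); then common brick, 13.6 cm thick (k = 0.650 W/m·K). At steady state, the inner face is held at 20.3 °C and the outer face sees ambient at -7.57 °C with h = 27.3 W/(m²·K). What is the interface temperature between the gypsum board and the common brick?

T = -0.54 °C

Resistance network (inner→outer):
  R_gypsum board = L/(kA) = 0.124/(0.170·29.6) = 0.02464 K/W
  R_common brick = L/(kA) = 0.136/(0.650·29.6) = 0.007069 K/W
  R_conv,out = 1/(hA) = 1/(27.3·29.6) = 0.001238 K/W
ΣR = 0.02464 + 0.007069 + 0.001238 = 0.03295 K/W
Q = ΔT/ΣR = (20.3 °C − -7.57 °C)/0.03295 = 845.8 W
From the inner boundary to the gypsum board/common brick interface, ΣR_partial = 0.02464 K/W.
T_interface = T_in − Q·ΣR_partial = 20.3 °C − (845.8)(0.02464) = -0.54 °C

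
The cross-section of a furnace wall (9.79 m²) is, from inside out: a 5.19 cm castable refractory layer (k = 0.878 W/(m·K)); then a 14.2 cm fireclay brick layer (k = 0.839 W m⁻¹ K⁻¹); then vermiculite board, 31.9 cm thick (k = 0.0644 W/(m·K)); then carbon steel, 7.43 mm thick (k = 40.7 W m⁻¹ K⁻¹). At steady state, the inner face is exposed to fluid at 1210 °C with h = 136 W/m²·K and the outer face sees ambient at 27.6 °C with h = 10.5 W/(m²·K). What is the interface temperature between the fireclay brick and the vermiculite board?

T = 1157 °C

Series thermal resistances, inner to outer:
  R_conv,in = 1/(hA) = 1/(136·9.79) = 7.511×10^-4 K/W
  R_castable refractory = L/(kA) = 0.0519/(0.878·9.79) = 0.006038 K/W
  R_fireclay brick = L/(kA) = 0.142/(0.839·9.79) = 0.01729 K/W
  R_vermiculite board = L/(kA) = 0.319/(0.0644·9.79) = 0.5060 K/W
  R_carbon steel = L/(kA) = 0.00743/(40.7·9.79) = 1.865×10^-5 K/W
  R_conv,out = 1/(hA) = 1/(10.5·9.79) = 0.009728 K/W
ΣR = 7.511×10^-4 + 0.006038 + 0.01729 + 0.5060 + 1.865×10^-5 + 0.009728 = 0.5398 K/W
Q = ΔT/ΣR = (1210 °C − 27.6 °C)/0.5398 = 2190 W
From the inner boundary to the fireclay brick/vermiculite board interface, ΣR_partial = 0.02408 K/W.
T_interface = T_in − Q·ΣR_partial = 1210 °C − (2190)(0.02408) = 1157 °C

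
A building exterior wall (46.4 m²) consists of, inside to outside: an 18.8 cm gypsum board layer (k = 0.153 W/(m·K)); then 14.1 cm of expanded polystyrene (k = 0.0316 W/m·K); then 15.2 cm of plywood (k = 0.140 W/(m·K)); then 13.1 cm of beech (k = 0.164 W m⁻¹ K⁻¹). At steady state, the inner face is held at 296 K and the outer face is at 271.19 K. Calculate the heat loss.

Resistance network (inner→outer):
  R_gypsum board = L/(kA) = 0.188/(0.153·46.4) = 0.02648 K/W
  R_expanded polystyrene = L/(kA) = 0.141/(0.0316·46.4) = 0.09616 K/W
  R_plywood = L/(kA) = 0.152/(0.140·46.4) = 0.02340 K/W
  R_beech = L/(kA) = 0.131/(0.164·46.4) = 0.01722 K/W
ΣR = 0.02648 + 0.09616 + 0.02340 + 0.01722 = 0.1633 K/W
Q = ΔT/ΣR = (296 K − 271.19 K)/0.1633 = 152 W

Q = 152 W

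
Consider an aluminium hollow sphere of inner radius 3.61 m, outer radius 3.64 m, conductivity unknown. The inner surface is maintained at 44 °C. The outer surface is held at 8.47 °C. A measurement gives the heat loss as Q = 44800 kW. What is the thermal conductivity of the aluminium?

k = 229 W/m·K

ΣR = ΔT/Q = |44 − 8.47|/4.48×10^7 = 7.931×10^-7 K/W
(1/r₁−1/r₂)/(4πk) = 7.931×10^-7 ⇒ k = 0.002283/(4π·7.931×10^-7) = 229 W/m·K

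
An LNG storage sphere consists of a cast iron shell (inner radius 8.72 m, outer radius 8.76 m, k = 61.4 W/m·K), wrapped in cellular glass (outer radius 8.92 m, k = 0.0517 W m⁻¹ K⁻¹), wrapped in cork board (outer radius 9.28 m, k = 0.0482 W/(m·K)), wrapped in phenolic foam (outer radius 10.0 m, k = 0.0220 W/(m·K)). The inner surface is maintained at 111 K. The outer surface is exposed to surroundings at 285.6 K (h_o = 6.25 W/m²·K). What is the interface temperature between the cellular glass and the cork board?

Series thermal resistances, inner to outer:
  R_cast iron = (1/8.72 − 1/8.76)/(4πk) = 5.236×10^-4/(4π·61.4) = 6.787×10^-7 K/W
  R_cellular glass = (1/8.76 − 1/8.92)/(4πk) = 0.002048/(4π·0.0517) = 0.003152 K/W
  R_cork board = (1/8.92 − 1/9.28)/(4πk) = 0.004349/(4π·0.0482) = 0.007180 K/W
  R_phenolic foam = (1/9.28 − 1/10.0)/(4πk) = 0.007759/(4π·0.0220) = 0.02806 K/W
  R_conv,out = 1/(4πr²h) = 1/(4π·10.0²·6.25) = 1.273×10^-4 K/W
ΣR = 6.787×10^-7 + 0.003152 + 0.007180 + 0.02806 + 1.273×10^-4 = 0.03852 K/W
Q = ΔT/ΣR = (111 K − 285.6 K)/0.03852 = -4533 W
From the inner boundary to the cellular glass/cork board interface, ΣR_partial = 0.003153 K/W.
T_interface = T_in − Q·ΣR_partial = 111 K − (-4533)(0.003153) = 125 K

T = 125 K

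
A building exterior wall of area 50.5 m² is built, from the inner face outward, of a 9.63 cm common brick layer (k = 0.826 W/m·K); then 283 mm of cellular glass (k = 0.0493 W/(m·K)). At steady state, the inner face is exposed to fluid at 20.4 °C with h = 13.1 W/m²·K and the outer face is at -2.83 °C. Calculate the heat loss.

Q = 198 W

Series thermal resistances, inner to outer:
  R_conv,in = 1/(hA) = 1/(13.1·50.5) = 0.001512 K/W
  R_common brick = L/(kA) = 0.0963/(0.826·50.5) = 0.002309 K/W
  R_cellular glass = L/(kA) = 0.283/(0.0493·50.5) = 0.1137 K/W
ΣR = 0.001512 + 0.002309 + 0.1137 = 0.1175 K/W
Q = ΔT/ΣR = (20.4 °C − -2.83 °C)/0.1175 = 198 W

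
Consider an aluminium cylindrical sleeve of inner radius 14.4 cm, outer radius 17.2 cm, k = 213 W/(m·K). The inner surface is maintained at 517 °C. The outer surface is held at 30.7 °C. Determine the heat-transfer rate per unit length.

Q' = 3.66×10^6 W/m

Q' = 2πk·ΔT/ln(r₂/r₁) = 2π × 213 × 486.3 / ln(0.172/0.144) = 3.66×10^6 W/m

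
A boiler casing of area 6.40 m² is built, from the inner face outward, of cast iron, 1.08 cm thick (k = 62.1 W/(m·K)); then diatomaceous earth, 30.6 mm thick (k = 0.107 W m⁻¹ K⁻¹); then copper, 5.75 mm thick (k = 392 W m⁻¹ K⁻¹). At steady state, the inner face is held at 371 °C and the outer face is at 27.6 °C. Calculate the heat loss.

Q = 7.68 kW

Series thermal resistances, inner to outer:
  R_cast iron = L/(kA) = 0.0108/(62.1·6.40) = 2.717×10^-5 K/W
  R_diatomaceous earth = L/(kA) = 0.0306/(0.107·6.40) = 0.04468 K/W
  R_copper = L/(kA) = 0.00575/(392·6.40) = 2.292×10^-6 K/W
ΣR = 2.717×10^-5 + 0.04468 + 2.292×10^-6 = 0.04471 K/W
Q = ΔT/ΣR = (371 °C − 27.6 °C)/0.04471 = 7680 W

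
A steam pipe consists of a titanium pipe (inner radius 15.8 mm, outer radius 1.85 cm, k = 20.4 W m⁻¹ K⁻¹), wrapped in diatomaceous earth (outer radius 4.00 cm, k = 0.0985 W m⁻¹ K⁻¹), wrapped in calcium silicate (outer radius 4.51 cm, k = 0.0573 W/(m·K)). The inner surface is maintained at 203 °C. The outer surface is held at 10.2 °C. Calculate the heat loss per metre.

Q' = 122 W/m

Treat each layer as a resistance in series:
  R'_titanium = ln(0.0185/0.0158)/(2πk) = 0.1578/(2π·20.4) = 0.001231 m·K/W
  R'_diatomaceous earth = ln(0.0400/0.0185)/(2πk) = 0.7711/(2π·0.0985) = 1.246 m·K/W
  R'_calcium silicate = ln(0.0451/0.0400)/(2πk) = 0.1200/(2π·0.0573) = 0.3333 m·K/W
ΣR = 0.001231 + 1.246 + 0.3333 = 1.581 m·K/W
Q' = ΔT/ΣR = (203 °C − 10.2 °C)/1.581 = 122 W/m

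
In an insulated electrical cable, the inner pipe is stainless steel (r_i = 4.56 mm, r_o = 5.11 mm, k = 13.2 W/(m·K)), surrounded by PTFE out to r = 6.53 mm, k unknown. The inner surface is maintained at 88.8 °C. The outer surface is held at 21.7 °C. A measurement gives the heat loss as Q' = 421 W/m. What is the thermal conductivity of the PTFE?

k = 0.247 W/m·K

ΣR = ΔT/Q' = |88.8 − 21.7|/421 = 0.1594 m·K/W
Known resistances:
  R'_stainless steel = ln(0.00511/0.00456)/(2πk) = 0.1139/(2π·13.2) = 0.001373 m·K/W
R_PTFE = ΣR − ΣR_known = 0.1594 − 0.001373 = 0.1580 m·K/W
ln(r₂/r₁)/(2πk) = 0.1580 ⇒ k = 0.2452/(2π·0.1580) = 0.247 W/m·K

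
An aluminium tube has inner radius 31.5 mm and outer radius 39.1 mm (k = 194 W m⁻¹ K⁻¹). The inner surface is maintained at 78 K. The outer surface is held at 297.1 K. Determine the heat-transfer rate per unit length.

Q' = 2πk·ΔT/ln(r₂/r₁) = 2π × 194 × 219.1 / ln(0.0391/0.0315) = 1.24×10^6 W/m

Q' = 1.24×10^6 W/m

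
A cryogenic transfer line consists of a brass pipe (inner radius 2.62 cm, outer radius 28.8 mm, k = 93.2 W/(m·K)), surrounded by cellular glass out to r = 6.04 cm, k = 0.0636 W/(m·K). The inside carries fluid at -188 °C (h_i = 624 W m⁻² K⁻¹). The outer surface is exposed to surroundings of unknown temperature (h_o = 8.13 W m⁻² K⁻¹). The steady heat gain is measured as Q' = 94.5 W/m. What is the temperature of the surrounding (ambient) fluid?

T_out = 18.7 °C

Sum the resistances:
  R'_conv,in = 1/(2πr h) = 1/(2π·0.0262·624) = 0.009735 m·K/W
  R'_brass = ln(0.0288/0.0262)/(2πk) = 0.09462/(2π·93.2) = 1.616×10^-4 m·K/W
  R'_cellular glass = ln(0.0604/0.0288)/(2πk) = 0.7406/(2π·0.0636) = 1.853 m·K/W
  R'_conv,out = 1/(2πr h) = 1/(2π·0.0604·8.13) = 0.3241 m·K/W
ΣR = 2.187 m·K/W
ΔT = Q'·ΣR = 94.5 × 2.187 = 206.7 K
Heat flows inward, so T_out = T_in + ΔT = -188 + 206.7 = 18.7 °C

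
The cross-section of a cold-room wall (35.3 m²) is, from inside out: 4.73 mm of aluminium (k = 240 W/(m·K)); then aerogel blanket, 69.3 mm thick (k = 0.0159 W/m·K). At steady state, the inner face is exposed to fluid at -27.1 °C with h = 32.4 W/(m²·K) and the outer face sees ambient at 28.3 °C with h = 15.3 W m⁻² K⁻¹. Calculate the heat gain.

Q = 439 W

Treat each layer as a resistance in series:
  R_conv,in = 1/(hA) = 1/(32.4·35.3) = 8.743×10^-4 K/W
  R_aluminium = L/(kA) = 0.00473/(240·35.3) = 5.583×10^-7 K/W
  R_aerogel blanket = L/(kA) = 0.0693/(0.0159·35.3) = 0.1235 K/W
  R_conv,out = 1/(hA) = 1/(15.3·35.3) = 0.001852 K/W
ΣR = 8.743×10^-4 + 5.583×10^-7 + 0.1235 + 0.001852 = 0.1262 K/W
Q = ΔT/ΣR = (-27.1 °C − 28.3 °C)/0.1262 = -439 W
(Negative Q ⇒ heat flows inward; heat gain = 439 W.)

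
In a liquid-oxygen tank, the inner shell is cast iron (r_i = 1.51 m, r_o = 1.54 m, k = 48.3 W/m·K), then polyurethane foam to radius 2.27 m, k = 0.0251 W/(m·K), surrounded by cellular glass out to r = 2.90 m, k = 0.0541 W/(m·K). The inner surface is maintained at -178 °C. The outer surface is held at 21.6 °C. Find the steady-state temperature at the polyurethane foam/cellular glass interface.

T = -13.4 °C

Series thermal resistances, inner to outer:
  R_cast iron = (1/1.51 − 1/1.54)/(4πk) = 0.01290/(4π·48.3) = 2.126×10^-5 K/W
  R_polyurethane foam = (1/1.54 − 1/2.27)/(4πk) = 0.2088/(4π·0.0251) = 0.6621 K/W
  R_cellular glass = (1/2.27 − 1/2.90)/(4πk) = 0.09570/(4π·0.0541) = 0.1408 K/W
ΣR = 2.126×10^-5 + 0.6621 + 0.1408 = 0.8029 K/W
Q = ΔT/ΣR = (-178 °C − 21.6 °C)/0.8029 = -248.6 W
From the inner boundary to the polyurethane foam/cellular glass interface, ΣR_partial = 0.6621 K/W.
T_interface = T_in − Q·ΣR_partial = -178 °C − (-248.6)(0.6621) = -13.4 °C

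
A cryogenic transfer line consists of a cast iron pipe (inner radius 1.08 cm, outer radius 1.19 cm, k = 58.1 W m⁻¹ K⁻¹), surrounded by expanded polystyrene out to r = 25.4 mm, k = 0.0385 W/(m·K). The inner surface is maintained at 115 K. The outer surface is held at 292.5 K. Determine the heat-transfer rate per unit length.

Q' = 56.6 W/m

Series thermal resistances, inner to outer:
  R'_cast iron = ln(0.0119/0.0108)/(2πk) = 0.09699/(2π·58.1) = 2.657×10^-4 m·K/W
  R'_expanded polystyrene = ln(0.0254/0.0119)/(2πk) = 0.7582/(2π·0.0385) = 3.134 m·K/W
ΣR = 2.657×10^-4 + 3.134 = 3.134 m·K/W
Q' = ΔT/ΣR = (115 K − 292.5 K)/3.134 = -56.6 W/m
(Negative Q' ⇒ heat flows inward; heat gain = 56.6 W/m.)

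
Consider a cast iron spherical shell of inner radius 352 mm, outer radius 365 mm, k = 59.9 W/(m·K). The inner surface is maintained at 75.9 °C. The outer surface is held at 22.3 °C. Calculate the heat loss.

Q = 399 kW

Q = 4πk·ΔT/(1/r₁ − 1/r₂) = 4π × 59.9 × 53.6 / (1/0.352 − 1/0.365) = 3.99×10^5 W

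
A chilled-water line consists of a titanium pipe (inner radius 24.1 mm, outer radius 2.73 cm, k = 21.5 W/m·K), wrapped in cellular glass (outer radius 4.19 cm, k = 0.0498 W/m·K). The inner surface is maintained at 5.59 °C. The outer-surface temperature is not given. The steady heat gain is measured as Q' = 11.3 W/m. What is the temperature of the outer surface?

T_out = 21.1 °C

Series resistances:
  R'_titanium = ln(0.0273/0.0241)/(2πk) = 0.1247/(2π·21.5) = 9.229×10^-4 m·K/W
  R'_cellular glass = ln(0.0419/0.0273)/(2πk) = 0.4284/(2π·0.0498) = 1.369 m·K/W
ΣR = 1.370 m·K/W
ΔT = Q'·ΣR = 11.3 × 1.370 = 15.48 K
Heat flows inward, so T_out = T_in + ΔT = 5.59 + 15.48 = 21.1 °C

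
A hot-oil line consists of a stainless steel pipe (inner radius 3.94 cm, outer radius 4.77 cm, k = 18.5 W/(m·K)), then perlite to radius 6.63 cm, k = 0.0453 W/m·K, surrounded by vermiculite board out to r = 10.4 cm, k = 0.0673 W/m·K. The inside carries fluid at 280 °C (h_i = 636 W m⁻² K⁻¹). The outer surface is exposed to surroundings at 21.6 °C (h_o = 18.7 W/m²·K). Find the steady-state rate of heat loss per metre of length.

Q' = 112 W/m

Series thermal resistances, inner to outer:
  R'_conv,in = 1/(2πr h) = 1/(2π·0.0394·636) = 0.006351 m·K/W
  R'_stainless steel = ln(0.0477/0.0394)/(2πk) = 0.1912/(2π·18.5) = 0.001645 m·K/W
  R'_perlite = ln(0.0663/0.0477)/(2πk) = 0.3293/(2π·0.0453) = 1.157 m·K/W
  R'_vermiculite board = ln(0.104/0.0663)/(2πk) = 0.4502/(2π·0.0673) = 1.065 m·K/W
  R'_conv,out = 1/(2πr h) = 1/(2π·0.104·18.7) = 0.08184 m·K/W
ΣR = 0.006351 + 0.001645 + 1.157 + 1.065 + 0.08184 = 2.312 m·K/W
Q' = ΔT/ΣR = (280 °C − 21.6 °C)/2.312 = 112 W/m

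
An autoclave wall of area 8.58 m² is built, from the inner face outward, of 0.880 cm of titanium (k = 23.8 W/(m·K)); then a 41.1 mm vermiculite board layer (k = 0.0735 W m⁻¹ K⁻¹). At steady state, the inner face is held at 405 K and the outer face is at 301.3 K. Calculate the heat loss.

Q = 1590 W

Series thermal resistances, inner to outer:
  R_titanium = L/(kA) = 0.00880/(23.8·8.58) = 4.309×10^-5 K/W
  R_vermiculite board = L/(kA) = 0.0411/(0.0735·8.58) = 0.06517 K/W
ΣR = 4.309×10^-5 + 0.06517 = 0.06521 K/W
Q = ΔT/ΣR = (405 K − 301.3 K)/0.06521 = 1590 W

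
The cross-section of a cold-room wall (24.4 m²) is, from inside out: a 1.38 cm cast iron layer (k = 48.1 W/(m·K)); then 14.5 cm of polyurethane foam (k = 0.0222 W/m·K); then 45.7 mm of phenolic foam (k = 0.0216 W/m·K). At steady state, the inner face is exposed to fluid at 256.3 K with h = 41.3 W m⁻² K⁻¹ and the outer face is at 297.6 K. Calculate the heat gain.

Series thermal resistances, inner to outer:
  R_conv,in = 1/(hA) = 1/(41.3·24.4) = 9.923×10^-4 K/W
  R_cast iron = L/(kA) = 0.0138/(48.1·24.4) = 1.176×10^-5 K/W
  R_polyurethane foam = L/(kA) = 0.145/(0.0222·24.4) = 0.2677 K/W
  R_phenolic foam = L/(kA) = 0.0457/(0.0216·24.4) = 0.08671 K/W
ΣR = 9.923×10^-4 + 1.176×10^-5 + 0.2677 + 0.08671 = 0.3554 K/W
Q = ΔT/ΣR = (256.3 K − 297.6 K)/0.3554 = -116 W
(Negative Q ⇒ heat flows inward; heat gain = 116 W.)

Q = 116 W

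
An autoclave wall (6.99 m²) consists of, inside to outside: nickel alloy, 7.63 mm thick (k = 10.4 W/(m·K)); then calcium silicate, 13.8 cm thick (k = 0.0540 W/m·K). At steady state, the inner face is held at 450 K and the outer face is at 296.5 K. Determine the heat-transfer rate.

Q = 420 W

Series thermal resistances, inner to outer:
  R_nickel alloy = L/(kA) = 0.00763/(10.4·6.99) = 1.050×10^-4 K/W
  R_calcium silicate = L/(kA) = 0.138/(0.0540·6.99) = 0.3656 K/W
ΣR = 1.050×10^-4 + 0.3656 = 0.3657 K/W
Q = ΔT/ΣR = (450 K − 296.5 K)/0.3657 = 420 W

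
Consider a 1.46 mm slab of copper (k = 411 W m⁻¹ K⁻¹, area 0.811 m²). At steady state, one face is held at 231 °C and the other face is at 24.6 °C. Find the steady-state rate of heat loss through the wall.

Q = kA·ΔT/L = 411 × 0.811 × |231 °C − 24.6 °C| / 0.00146 = 4.71×10^7 W

Q = 47100 kW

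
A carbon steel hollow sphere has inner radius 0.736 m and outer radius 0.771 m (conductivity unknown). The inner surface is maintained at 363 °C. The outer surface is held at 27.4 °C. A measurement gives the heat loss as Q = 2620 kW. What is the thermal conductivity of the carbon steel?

k = 38.3 W/m·K

ΣR = ΔT/Q = |363 − 27.4|/2.62×10^6 = 1.281×10^-4 K/W
(1/r₁−1/r₂)/(4πk) = 1.281×10^-4 ⇒ k = 0.06168/(4π·1.281×10^-4) = 38.3 W/m·K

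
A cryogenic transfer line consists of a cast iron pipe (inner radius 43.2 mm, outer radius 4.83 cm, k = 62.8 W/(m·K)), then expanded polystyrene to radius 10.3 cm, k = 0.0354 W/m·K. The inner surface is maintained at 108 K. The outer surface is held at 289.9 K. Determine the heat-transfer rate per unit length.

Series thermal resistances, inner to outer:
  R'_cast iron = ln(0.0483/0.0432)/(2πk) = 0.1116/(2π·62.8) = 2.828×10^-4 m·K/W
  R'_expanded polystyrene = ln(0.103/0.0483)/(2πk) = 0.7573/(2π·0.0354) = 3.405 m·K/W
ΣR = 2.828×10^-4 + 3.405 = 3.405 m·K/W
Q' = ΔT/ΣR = (108 K − 289.9 K)/3.405 = -53.4 W/m
(Negative Q' ⇒ heat flows inward; heat gain = 53.4 W/m.)

Q' = 53.4 W/m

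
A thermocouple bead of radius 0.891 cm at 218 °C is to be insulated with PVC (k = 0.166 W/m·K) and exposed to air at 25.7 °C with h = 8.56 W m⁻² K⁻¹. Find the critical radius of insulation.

r_cr = 3.88 cm

For a sphere, r_cr = 2k_ins/h = 2·0.166/8.56 = 0.0388 m = 3.88 cm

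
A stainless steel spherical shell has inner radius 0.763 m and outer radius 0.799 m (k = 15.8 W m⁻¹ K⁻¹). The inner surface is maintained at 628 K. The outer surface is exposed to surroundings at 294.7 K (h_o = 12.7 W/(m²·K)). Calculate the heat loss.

Q = 33.0 kW

Treat each layer as a resistance in series:
  R_stainless steel = (1/0.763 − 1/0.799)/(4πk) = 0.05905/(4π·15.8) = 2.974×10^-4 K/W
  R_conv,out = 1/(4πr²h) = 1/(4π·0.799²·12.7) = 0.009815 K/W
ΣR = 2.974×10^-4 + 0.009815 = 0.01011 K/W
Q = ΔT/ΣR = (628 K − 294.7 K)/0.01011 = 33000 W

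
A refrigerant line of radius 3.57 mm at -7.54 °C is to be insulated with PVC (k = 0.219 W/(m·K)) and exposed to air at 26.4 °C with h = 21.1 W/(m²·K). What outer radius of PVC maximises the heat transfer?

For a cylinder, r_cr = k_ins/h = 0.219/21.1 = 0.0104 m = 1.04 cm

r_cr = 1.04 cm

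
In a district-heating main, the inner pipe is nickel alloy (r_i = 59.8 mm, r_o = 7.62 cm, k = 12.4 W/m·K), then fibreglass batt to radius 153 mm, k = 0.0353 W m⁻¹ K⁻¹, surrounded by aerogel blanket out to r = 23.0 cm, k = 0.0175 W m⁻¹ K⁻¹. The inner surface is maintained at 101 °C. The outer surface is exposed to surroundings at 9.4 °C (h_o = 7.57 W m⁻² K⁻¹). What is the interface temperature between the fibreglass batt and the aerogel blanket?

T = 59.5 °C

Treat each layer as a resistance in series:
  R'_nickel alloy = ln(0.0762/0.0598)/(2πk) = 0.2424/(2π·12.4) = 0.003111 m·K/W
  R'_fibreglass batt = ln(0.153/0.0762)/(2πk) = 0.6971/(2π·0.0353) = 3.143 m·K/W
  R'_aerogel blanket = ln(0.230/0.153)/(2πk) = 0.4076/(2π·0.0175) = 3.707 m·K/W
  R'_conv,out = 1/(2πr h) = 1/(2π·0.230·7.57) = 0.09141 m·K/W
ΣR = 0.003111 + 3.143 + 3.707 + 0.09141 = 6.945 m·K/W
Q' = ΔT/ΣR = (101 °C − 9.4 °C)/6.945 = 13.19 W/m
From the inner boundary to the fibreglass batt/aerogel blanket interface, ΣR_partial = 3.146 m·K/W.
T_interface = T_in − Q'·ΣR_partial = 101 °C − (13.19)(3.146) = 59.5 °C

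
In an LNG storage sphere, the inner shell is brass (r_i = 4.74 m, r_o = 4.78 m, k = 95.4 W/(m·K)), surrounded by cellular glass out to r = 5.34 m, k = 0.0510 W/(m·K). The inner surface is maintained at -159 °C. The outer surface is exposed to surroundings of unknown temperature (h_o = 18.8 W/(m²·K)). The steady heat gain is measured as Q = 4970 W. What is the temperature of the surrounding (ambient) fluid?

T_out = 11.9 °C

Series resistances:
  R_brass = (1/4.74 − 1/4.78)/(4πk) = 0.001765/(4π·95.4) = 1.473×10^-6 K/W
  R_cellular glass = (1/4.78 − 1/5.34)/(4πk) = 0.02194/(4π·0.0510) = 0.03423 K/W
  R_conv,out = 1/(4πr²h) = 1/(4π·5.34²·18.8) = 1.484×10^-4 K/W
ΣR = 0.03438 K/W
ΔT = Q·ΣR = 4970 × 0.03438 = 170.9 K
Heat flows inward, so T_out = T_in + ΔT = -159 + 170.9 = 11.9 °C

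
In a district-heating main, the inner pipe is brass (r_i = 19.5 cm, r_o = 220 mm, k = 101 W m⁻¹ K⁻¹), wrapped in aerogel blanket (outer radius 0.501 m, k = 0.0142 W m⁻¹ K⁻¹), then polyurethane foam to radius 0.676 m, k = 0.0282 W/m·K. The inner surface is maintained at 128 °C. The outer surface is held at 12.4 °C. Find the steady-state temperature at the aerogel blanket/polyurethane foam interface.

Series thermal resistances, inner to outer:
  R'_brass = ln(0.220/0.195)/(2πk) = 0.1206/(2π·101) = 1.901×10^-4 m·K/W
  R'_aerogel blanket = ln(0.501/0.220)/(2πk) = 0.8230/(2π·0.0142) = 9.224 m·K/W
  R'_polyurethane foam = ln(0.676/0.501)/(2πk) = 0.2996/(2π·0.0282) = 1.691 m·K/W
ΣR = 1.901×10^-4 + 9.224 + 1.691 = 10.92 m·K/W
Q' = ΔT/ΣR = (128 °C − 12.4 °C)/10.92 = 10.59 W/m
From the inner boundary to the aerogel blanket/polyurethane foam interface, ΣR_partial = 9.224 m·K/W.
T_interface = T_in − Q'·ΣR_partial = 128 °C − (10.59)(9.224) = 30.3 °C

T = 30.3 °C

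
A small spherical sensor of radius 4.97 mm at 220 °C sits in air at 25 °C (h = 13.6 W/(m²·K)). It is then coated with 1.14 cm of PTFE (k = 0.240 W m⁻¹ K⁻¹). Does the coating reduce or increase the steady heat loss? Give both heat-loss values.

increases: 0.823 → 2.86 W

Critical radius for a sphere: r_cr = 2k/h = 0.0353 m = 3.53 cm.
Outer radius after coating: r₂ = 0.00497 + 0.0114 = 0.01637 m.
Since r₁ < r_cr and r₂ ≤ r_cr, the coating moves toward the maximum at r_cr — heat loss rises.
Bare: R = 1/(4πr₁²h) = 236.9 K/W; Q = 195/236.9 = 0.823 W.
Coated: R = R_cond + R_conv = 68.29 K/W; Q = 195/68.29 = 2.86 W.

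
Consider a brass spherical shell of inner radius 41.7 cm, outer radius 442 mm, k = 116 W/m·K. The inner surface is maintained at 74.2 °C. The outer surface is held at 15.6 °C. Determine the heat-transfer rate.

Q = 4πk·ΔT/(1/r₁ − 1/r₂) = 4π × 116 × 58.6 / (1/0.417 − 1/0.442) = 6.30×10^5 W

Q = 630 kW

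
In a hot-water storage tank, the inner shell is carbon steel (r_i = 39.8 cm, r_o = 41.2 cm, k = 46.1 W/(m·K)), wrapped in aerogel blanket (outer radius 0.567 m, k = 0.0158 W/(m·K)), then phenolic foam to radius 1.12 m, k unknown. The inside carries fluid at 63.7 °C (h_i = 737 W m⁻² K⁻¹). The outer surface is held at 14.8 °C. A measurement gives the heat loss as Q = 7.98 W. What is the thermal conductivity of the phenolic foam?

ΣR = ΔT/Q = |63.7 − 14.8|/7.98 = 6.128 K/W
Known resistances:
  R_conv,in = 1/(4πr²h) = 1/(4π·0.398²·737) = 6.816×10^-4 K/W
  R_carbon steel = (1/0.398 − 1/0.412)/(4πk) = 0.08538/(4π·46.1) = 1.474×10^-4 K/W
  R_aerogel blanket = (1/0.412 − 1/0.567)/(4πk) = 0.6635/(4π·0.0158) = 3.342 K/W
R_phenolic foam = ΣR − ΣR_known = 6.128 − 3.343 = 2.785 K/W
(1/r₁−1/r₂)/(4πk) = 2.785 ⇒ k = 0.8708/(4π·2.785) = 0.0249 W/m·K

k = 0.0249 W/m·K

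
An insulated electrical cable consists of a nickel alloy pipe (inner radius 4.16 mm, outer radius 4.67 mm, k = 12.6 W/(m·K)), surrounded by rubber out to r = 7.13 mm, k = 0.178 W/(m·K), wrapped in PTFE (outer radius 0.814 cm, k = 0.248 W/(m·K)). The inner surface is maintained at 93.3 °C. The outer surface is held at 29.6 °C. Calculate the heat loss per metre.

Resistance network (inner→outer):
  R'_nickel alloy = ln(0.00467/0.00416)/(2πk) = 0.1156/(2π·12.6) = 0.001461 m·K/W
  R'_rubber = ln(0.00713/0.00467)/(2πk) = 0.4232/(2π·0.178) = 0.3784 m·K/W
  R'_PTFE = ln(0.00814/0.00713)/(2πk) = 0.1325/(2π·0.248) = 0.08502 m·K/W
ΣR = 0.001461 + 0.3784 + 0.08502 = 0.4649 m·K/W
Q' = ΔT/ΣR = (93.3 °C − 29.6 °C)/0.4649 = 137 W/m

Q' = 137 W/m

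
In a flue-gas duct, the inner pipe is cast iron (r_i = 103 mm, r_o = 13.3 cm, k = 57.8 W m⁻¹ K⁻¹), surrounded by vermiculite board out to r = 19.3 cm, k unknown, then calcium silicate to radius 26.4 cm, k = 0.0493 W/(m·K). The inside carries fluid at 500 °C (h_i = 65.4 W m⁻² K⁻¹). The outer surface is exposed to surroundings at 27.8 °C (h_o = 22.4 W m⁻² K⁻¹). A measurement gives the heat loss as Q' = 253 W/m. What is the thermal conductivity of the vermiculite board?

ΣR = ΔT/Q' = |500 − 27.8|/253 = 1.866 m·K/W
Known resistances:
  R'_conv,in = 1/(2πr h) = 1/(2π·0.103·65.4) = 0.02363 m·K/W
  R'_cast iron = ln(0.133/0.103)/(2πk) = 0.2556/(2π·57.8) = 7.039×10^-4 m·K/W
  R'_calcium silicate = ln(0.264/0.193)/(2πk) = 0.3133/(2π·0.0493) = 1.011 m·K/W
  R'_conv,out = 1/(2πr h) = 1/(2π·0.264·22.4) = 0.02691 m·K/W
R_vermiculite board = ΣR − ΣR_known = 1.866 − 1.062 = 0.8040 m·K/W
ln(r₂/r₁)/(2πk) = 0.8040 ⇒ k = 0.3723/(2π·0.8040) = 0.0737 W/m·K

k = 0.0737 W/m·K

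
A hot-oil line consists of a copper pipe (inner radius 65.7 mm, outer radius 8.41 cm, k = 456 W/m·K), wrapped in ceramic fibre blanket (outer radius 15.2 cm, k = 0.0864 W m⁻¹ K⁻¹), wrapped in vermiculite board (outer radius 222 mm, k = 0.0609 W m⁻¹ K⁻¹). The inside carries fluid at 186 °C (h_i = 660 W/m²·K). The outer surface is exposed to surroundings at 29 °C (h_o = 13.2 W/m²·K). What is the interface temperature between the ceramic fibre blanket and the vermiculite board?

Series thermal resistances, inner to outer:
  R'_conv,in = 1/(2πr h) = 1/(2π·0.0657·660) = 0.003670 m·K/W
  R'_copper = ln(0.0841/0.0657)/(2πk) = 0.2469/(2π·456) = 8.618×10^-5 m·K/W
  R'_ceramic fibre blanket = ln(0.152/0.0841)/(2πk) = 0.5919/(2π·0.0864) = 1.090 m·K/W
  R'_vermiculite board = ln(0.222/0.152)/(2πk) = 0.3788/(2π·0.0609) = 0.9899 m·K/W
  R'_conv,out = 1/(2πr h) = 1/(2π·0.222·13.2) = 0.05431 m·K/W
ΣR = 0.003670 + 8.618×10^-5 + 1.090 + 0.9899 + 0.05431 = 2.138 m·K/W
Q' = ΔT/ΣR = (186 °C − 29 °C)/2.138 = 73.43 W/m
From the inner boundary to the ceramic fibre blanket/vermiculite board interface, ΣR_partial = 1.094 m·K/W.
T_interface = T_in − Q'·ΣR_partial = 186 °C − (73.43)(1.094) = 106 °C

T = 106 °C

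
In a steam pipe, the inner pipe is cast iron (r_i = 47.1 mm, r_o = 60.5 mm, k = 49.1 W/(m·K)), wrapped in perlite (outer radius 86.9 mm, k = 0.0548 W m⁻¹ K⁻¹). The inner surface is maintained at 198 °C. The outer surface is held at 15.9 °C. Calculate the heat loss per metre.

Q' = 173 W/m

Resistance network (inner→outer):
  R'_cast iron = ln(0.0605/0.0471)/(2πk) = 0.2504/(2π·49.1) = 8.116×10^-4 m·K/W
  R'_perlite = ln(0.0869/0.0605)/(2πk) = 0.3621/(2π·0.0548) = 1.052 m·K/W
ΣR = 8.116×10^-4 + 1.052 = 1.053 m·K/W
Q' = ΔT/ΣR = (198 °C − 15.9 °C)/1.053 = 173 W/m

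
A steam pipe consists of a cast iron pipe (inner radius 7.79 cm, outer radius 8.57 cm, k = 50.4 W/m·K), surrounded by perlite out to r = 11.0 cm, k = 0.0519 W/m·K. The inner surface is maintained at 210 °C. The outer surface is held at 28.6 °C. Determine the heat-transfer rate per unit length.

Q' = 237 W/m

Treat each layer as a resistance in series:
  R'_cast iron = ln(0.0857/0.0779)/(2πk) = 0.09543/(2π·50.4) = 3.013×10^-4 m·K/W
  R'_perlite = ln(0.110/0.0857)/(2πk) = 0.2496/(2π·0.0519) = 0.7655 m·K/W
ΣR = 3.013×10^-4 + 0.7655 = 0.7658 m·K/W
Q' = ΔT/ΣR = (210 °C − 28.6 °C)/0.7658 = 237 W/m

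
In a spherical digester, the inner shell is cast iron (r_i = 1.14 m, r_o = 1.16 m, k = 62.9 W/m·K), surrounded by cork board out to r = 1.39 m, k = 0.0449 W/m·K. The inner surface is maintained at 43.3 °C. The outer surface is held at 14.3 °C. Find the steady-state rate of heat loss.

Q = 115 W

Series thermal resistances, inner to outer:
  R_cast iron = (1/1.14 − 1/1.16)/(4πk) = 0.01512/(4π·62.9) = 1.913×10^-5 K/W
  R_cork board = (1/1.16 − 1/1.39)/(4πk) = 0.1426/(4π·0.0449) = 0.2528 K/W
ΣR = 1.913×10^-5 + 0.2528 = 0.2528 K/W
Q = ΔT/ΣR = (43.3 °C − 14.3 °C)/0.2528 = 115 W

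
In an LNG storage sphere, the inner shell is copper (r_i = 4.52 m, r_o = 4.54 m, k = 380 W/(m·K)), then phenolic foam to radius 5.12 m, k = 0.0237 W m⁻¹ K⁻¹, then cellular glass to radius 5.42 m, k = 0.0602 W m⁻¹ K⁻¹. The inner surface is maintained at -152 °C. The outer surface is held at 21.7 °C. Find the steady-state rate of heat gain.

Q = 1770 W

Resistance network (inner→outer):
  R_copper = (1/4.52 − 1/4.54)/(4πk) = 9.746×10^-4/(4π·380) = 2.041×10^-7 K/W
  R_phenolic foam = (1/4.54 − 1/5.12)/(4πk) = 0.02495/(4π·0.0237) = 0.08378 K/W
  R_cellular glass = (1/5.12 − 1/5.42)/(4πk) = 0.01081/(4π·0.0602) = 0.01429 K/W
ΣR = 2.041×10^-7 + 0.08378 + 0.01429 = 0.09807 K/W
Q = ΔT/ΣR = (-152 °C − 21.7 °C)/0.09807 = -1770 W
(Negative Q ⇒ heat flows inward; heat gain = 1770 W.)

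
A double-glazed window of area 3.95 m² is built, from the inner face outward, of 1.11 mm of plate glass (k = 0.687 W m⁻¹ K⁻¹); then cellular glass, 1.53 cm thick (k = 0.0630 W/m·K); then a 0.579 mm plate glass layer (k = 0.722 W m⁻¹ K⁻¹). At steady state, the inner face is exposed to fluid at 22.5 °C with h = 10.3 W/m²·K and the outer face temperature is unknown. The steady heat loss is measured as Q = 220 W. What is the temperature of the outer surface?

T_out = 3.43 °C

Series resistances:
  R_conv,in = 1/(hA) = 1/(10.3·3.95) = 0.02458 K/W
  R_plate glass = L/(kA) = 0.00111/(0.687·3.95) = 4.090×10^-4 K/W
  R_cellular glass = L/(kA) = 0.0153/(0.0630·3.95) = 0.06148 K/W
  R_plate glass = L/(kA) = 5.79×10^-4/(0.722·3.95) = 2.030×10^-4 K/W
ΣR = 0.08667 K/W
ΔT = Q·ΣR = 220 × 0.08667 = 19.07 K
Heat flows outward, so T_out = T_in − ΔT = 22.5 − 19.07 = 3.43 °C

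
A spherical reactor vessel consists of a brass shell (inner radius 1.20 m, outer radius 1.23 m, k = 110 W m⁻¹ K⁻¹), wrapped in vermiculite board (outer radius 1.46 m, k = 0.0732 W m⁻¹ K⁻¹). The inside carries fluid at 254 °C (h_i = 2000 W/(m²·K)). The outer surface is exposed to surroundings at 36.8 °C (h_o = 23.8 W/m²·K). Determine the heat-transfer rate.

Resistance network (inner→outer):
  R_conv,in = 1/(4πr²h) = 1/(4π·1.20²·2000) = 2.763×10^-5 K/W
  R_brass = (1/1.20 − 1/1.23)/(4πk) = 0.02033/(4π·110) = 1.470×10^-5 K/W
  R_vermiculite board = (1/1.23 − 1/1.46)/(4πk) = 0.1281/(4π·0.0732) = 0.1392 K/W
  R_conv,out = 1/(4πr²h) = 1/(4π·1.46²·23.8) = 0.001569 K/W
ΣR = 2.763×10^-5 + 1.470×10^-5 + 0.1392 + 0.001569 = 0.1408 K/W
Q = ΔT/ΣR = (254 °C − 36.8 °C)/0.1408 = 1540 W

Q = 1540 W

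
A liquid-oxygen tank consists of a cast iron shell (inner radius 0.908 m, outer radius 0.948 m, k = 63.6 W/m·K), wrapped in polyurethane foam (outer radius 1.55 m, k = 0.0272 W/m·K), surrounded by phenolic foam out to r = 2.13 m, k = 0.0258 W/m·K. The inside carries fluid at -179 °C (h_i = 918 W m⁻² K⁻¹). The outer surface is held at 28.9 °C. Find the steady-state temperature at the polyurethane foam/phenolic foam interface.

Series thermal resistances, inner to outer:
  R_conv,in = 1/(4πr²h) = 1/(4π·0.908²·918) = 1.051×10^-4 K/W
  R_cast iron = (1/0.908 − 1/0.948)/(4πk) = 0.04647/(4π·63.6) = 5.814×10^-5 K/W
  R_polyurethane foam = (1/0.948 − 1/1.55)/(4πk) = 0.4097/(4π·0.0272) = 1.199 K/W
  R_phenolic foam = (1/1.55 − 1/2.13)/(4πk) = 0.1757/(4π·0.0258) = 0.5419 K/W
ΣR = 1.051×10^-4 + 5.814×10^-5 + 1.199 + 0.5419 = 1.741 K/W
Q = ΔT/ΣR = (-179 °C − 28.9 °C)/1.741 = -119.4 W
From the inner boundary to the polyurethane foam/phenolic foam interface, ΣR_partial = 1.199 K/W.
T_interface = T_in − Q·ΣR_partial = -179 °C − (-119.4)(1.199) = -35.8 °C

T = -35.8 °C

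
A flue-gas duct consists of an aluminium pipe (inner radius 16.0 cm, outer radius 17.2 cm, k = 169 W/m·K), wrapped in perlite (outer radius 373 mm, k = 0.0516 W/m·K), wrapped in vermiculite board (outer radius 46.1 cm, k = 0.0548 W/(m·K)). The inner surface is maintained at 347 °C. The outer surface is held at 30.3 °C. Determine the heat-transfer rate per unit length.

Q' = 105 W/m

Resistance network (inner→outer):
  R'_aluminium = ln(0.172/0.160)/(2πk) = 0.07232/(2π·169) = 6.811×10^-5 m·K/W
  R'_perlite = ln(0.373/0.172)/(2πk) = 0.7741/(2π·0.0516) = 2.388 m·K/W
  R'_vermiculite board = ln(0.461/0.373)/(2πk) = 0.2118/(2π·0.0548) = 0.6152 m·K/W
ΣR = 6.811×10^-5 + 2.388 + 0.6152 = 3.003 m·K/W
Q' = ΔT/ΣR = (347 °C − 30.3 °C)/3.003 = 105 W/m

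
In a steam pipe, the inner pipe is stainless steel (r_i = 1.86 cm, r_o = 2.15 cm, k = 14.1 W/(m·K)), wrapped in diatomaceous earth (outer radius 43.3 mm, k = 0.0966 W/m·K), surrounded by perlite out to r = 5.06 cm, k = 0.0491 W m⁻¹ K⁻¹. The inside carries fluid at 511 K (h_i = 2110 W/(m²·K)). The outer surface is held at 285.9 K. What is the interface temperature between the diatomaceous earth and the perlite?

Series thermal resistances, inner to outer:
  R'_conv,in = 1/(2πr h) = 1/(2π·0.0186·2110) = 0.004055 m·K/W
  R'_stainless steel = ln(0.0215/0.0186)/(2πk) = 0.1449/(2π·14.1) = 0.001635 m·K/W
  R'_diatomaceous earth = ln(0.0433/0.0215)/(2πk) = 0.7001/(2π·0.0966) = 1.153 m·K/W
  R'_perlite = ln(0.0506/0.0433)/(2πk) = 0.1558/(2π·0.0491) = 0.5050 m·K/W
ΣR = 0.004055 + 0.001635 + 1.153 + 0.5050 = 1.664 m·K/W
Q' = ΔT/ΣR = (511 K − 285.9 K)/1.664 = 135.3 W/m
From the inner boundary to the diatomaceous earth/perlite interface, ΣR_partial = 1.159 m·K/W.
T_interface = T_in − Q'·ΣR_partial = 511 K − (135.3)(1.159) = 354.2 K

T = 354.2 K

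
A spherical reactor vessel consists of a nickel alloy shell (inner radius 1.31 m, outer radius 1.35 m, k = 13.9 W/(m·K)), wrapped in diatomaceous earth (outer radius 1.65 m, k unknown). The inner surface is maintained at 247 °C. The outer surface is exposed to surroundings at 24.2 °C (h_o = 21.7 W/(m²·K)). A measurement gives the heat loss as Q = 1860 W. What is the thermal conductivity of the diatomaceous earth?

ΣR = ΔT/Q = |247 − 24.2|/1860 = 0.1198 K/W
Known resistances:
  R_nickel alloy = (1/1.31 − 1/1.35)/(4πk) = 0.02262/(4π·13.9) = 1.295×10^-4 K/W
  R_conv,out = 1/(4πr²h) = 1/(4π·1.65²·21.7) = 0.001347 K/W
R_diatomaceous earth = ΣR − ΣR_known = 0.1198 − 0.001477 = 0.1183 K/W
(1/r₁−1/r₂)/(4πk) = 0.1183 ⇒ k = 0.1347/(4π·0.1183) = 0.0906 W/m·K

k = 0.0906 W/m·K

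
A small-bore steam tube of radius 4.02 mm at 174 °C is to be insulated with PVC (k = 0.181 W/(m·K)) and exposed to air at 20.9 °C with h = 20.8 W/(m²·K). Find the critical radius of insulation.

For a cylinder, r_cr = k_ins/h = 0.181/20.8 = 0.00870 m = 0.870 cm

r_cr = 0.870 cm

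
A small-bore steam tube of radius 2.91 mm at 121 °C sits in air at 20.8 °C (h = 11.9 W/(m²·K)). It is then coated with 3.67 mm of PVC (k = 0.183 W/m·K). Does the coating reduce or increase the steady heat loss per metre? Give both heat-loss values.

increases: 21.8 → 36.5 W/m

Critical radius for a cylinder: r_cr = k/h = 0.0154 m = 1.54 cm.
Outer radius after coating: r₂ = 0.00291 + 0.00367 = 0.00658 m.
Since r₁ < r_cr and r₂ ≤ r_cr, the coating moves toward the maximum at r_cr — heat loss rises.
Bare: R = 1/(2πr₁h) = 4.596 m·K/W; Q = 100.2/4.596 = 21.8 W/m.
Coated: R = R_cond + R_conv = 2.742 m·K/W; Q = 100.2/2.742 = 36.5 W/m.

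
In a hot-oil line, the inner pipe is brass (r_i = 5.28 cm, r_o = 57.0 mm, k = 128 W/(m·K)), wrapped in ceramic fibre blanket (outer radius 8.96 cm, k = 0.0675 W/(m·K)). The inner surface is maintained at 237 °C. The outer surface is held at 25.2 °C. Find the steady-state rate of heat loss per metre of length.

Q' = 199 W/m

Series thermal resistances, inner to outer:
  R'_brass = ln(0.0570/0.0528)/(2πk) = 0.07654/(2π·128) = 9.517×10^-5 m·K/W
  R'_ceramic fibre blanket = ln(0.0896/0.0570)/(2πk) = 0.4523/(2π·0.0675) = 1.066 m·K/W
ΣR = 9.517×10^-5 + 1.066 = 1.066 m·K/W
Q' = ΔT/ΣR = (237 °C − 25.2 °C)/1.066 = 199 W/m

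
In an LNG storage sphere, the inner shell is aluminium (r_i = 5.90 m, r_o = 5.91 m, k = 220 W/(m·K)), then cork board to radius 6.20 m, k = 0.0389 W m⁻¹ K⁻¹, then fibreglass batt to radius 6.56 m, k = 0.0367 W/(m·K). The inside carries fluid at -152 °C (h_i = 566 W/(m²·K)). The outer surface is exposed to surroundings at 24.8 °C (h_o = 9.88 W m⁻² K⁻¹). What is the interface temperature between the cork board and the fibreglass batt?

T = -71.5 °C

Treat each layer as a resistance in series:
  R_conv,in = 1/(4πr²h) = 1/(4π·5.90²·566) = 4.039×10^-6 K/W
  R_aluminium = (1/5.90 − 1/5.91)/(4πk) = 2.868×10^-4/(4π·220) = 1.037×10^-7 K/W
  R_cork board = (1/5.91 − 1/6.20)/(4πk) = 0.007914/(4π·0.0389) = 0.01619 K/W
  R_fibreglass batt = (1/6.20 − 1/6.56)/(4πk) = 0.008851/(4π·0.0367) = 0.01919 K/W
  R_conv,out = 1/(4πr²h) = 1/(4π·6.56²·9.88) = 1.872×10^-4 K/W
ΣR = 4.039×10^-6 + 1.037×10^-7 + 0.01619 + 0.01919 + 1.872×10^-4 = 0.03557 K/W
Q = ΔT/ΣR = (-152 °C − 24.8 °C)/0.03557 = -4970 W
From the inner boundary to the cork board/fibreglass batt interface, ΣR_partial = 0.01619 K/W.
T_interface = T_in − Q·ΣR_partial = -152 °C − (-4970)(0.01619) = -71.5 °C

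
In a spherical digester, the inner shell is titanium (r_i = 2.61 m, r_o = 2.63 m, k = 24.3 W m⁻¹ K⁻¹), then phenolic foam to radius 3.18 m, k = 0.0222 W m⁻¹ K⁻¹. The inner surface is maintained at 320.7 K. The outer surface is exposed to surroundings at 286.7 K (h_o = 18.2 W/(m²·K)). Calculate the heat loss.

Q = 144 W

Series thermal resistances, inner to outer:
  R_titanium = (1/2.61 − 1/2.63)/(4πk) = 0.002914/(4π·24.3) = 9.542×10^-6 K/W
  R_phenolic foam = (1/2.63 − 1/3.18)/(4πk) = 0.06576/(4π·0.0222) = 0.2357 K/W
  R_conv,out = 1/(4πr²h) = 1/(4π·3.18²·18.2) = 4.324×10^-4 K/W
ΣR = 9.542×10^-6 + 0.2357 + 4.324×10^-4 = 0.2361 K/W
Q = ΔT/ΣR = (320.7 K − 286.7 K)/0.2361 = 144 W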